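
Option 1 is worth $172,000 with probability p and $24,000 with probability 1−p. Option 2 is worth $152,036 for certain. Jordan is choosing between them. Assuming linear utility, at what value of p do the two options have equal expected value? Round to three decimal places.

p·172000 + (1−p)·24000 = 152036
148000p + 24000 = 152036
p = (152036 − 24000) / 148000

p = 0.865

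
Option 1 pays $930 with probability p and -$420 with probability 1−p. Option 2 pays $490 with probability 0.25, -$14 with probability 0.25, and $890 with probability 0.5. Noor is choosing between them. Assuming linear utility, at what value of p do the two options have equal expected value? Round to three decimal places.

p = 0.729

EV(Option 2) = 0.25 × 490 + 0.25 × (-14) + 0.5 × 890 = 122.5 − 3.5 + 445 = 564
p·930 + (1−p)·(-420) = 564
1350p − 420 = 564
p = (564 + 420) / 1350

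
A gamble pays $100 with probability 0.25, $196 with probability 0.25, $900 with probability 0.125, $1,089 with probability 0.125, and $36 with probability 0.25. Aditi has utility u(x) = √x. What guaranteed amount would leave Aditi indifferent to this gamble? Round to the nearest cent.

E[u] = 0.25·√100 + 0.25·√196 + 0.125·√900 + 0.125·√1089 + 0.25·√36 = 0.25·10 + 0.25·14 + 0.125·30 + 0.125·33 + 0.25·6 = 15.375
CE = (15.375)² = 236.390625

$236.39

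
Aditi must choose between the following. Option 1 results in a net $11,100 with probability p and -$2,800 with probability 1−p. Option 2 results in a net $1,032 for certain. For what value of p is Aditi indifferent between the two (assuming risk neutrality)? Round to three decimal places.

p = 0.276

p·11100 + (1−p)·(-2800) = 1032
13900p − 2800 = 1032
p = (1032 + 2800) / 13900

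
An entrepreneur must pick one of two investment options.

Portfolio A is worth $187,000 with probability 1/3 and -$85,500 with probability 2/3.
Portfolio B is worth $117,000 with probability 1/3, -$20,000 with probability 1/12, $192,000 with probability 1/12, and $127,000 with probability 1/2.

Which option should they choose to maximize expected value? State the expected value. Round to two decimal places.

Portfolio A = 1/3 × 187000 + 2/3 × (-85500) = 62333.3333 − 57000 = 5333.3333
Portfolio B = 1/3 × 117000 + 1/12 × (-20000) + 1/12 × 192000 + 1/2 × 127000 = 39000 − 1666.6667 + 16000 + 63500 = 116833.3333

Portfolio B ($116,833.33)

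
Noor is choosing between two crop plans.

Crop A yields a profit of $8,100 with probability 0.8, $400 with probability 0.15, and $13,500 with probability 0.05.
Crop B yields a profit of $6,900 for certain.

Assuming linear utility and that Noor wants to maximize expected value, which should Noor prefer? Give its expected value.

Crop A ($7,215)

Crop A = 0.8 × 8100 + 0.15 × 400 + 0.05 × 13500 = 6480 + 60 + 675 = 7215
Crop B: 6900 (certain)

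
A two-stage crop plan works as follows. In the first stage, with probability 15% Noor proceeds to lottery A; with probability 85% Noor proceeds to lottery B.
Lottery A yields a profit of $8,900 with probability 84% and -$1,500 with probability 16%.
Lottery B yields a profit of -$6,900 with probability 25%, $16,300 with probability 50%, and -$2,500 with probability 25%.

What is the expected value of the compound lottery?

$6,015.40

EV(A) = 0.84 × 8900 + 0.16 × (-1500) = 7476 − 240 = 7236
EV(B) = 0.25 × (-6900) + 0.5 × 16300 + 0.25 × (-2500) = -1725 + 8150 − 625 = 5800
Overall = 0.15 × 7236 + 0.85 × 5800 = 1085.4 + 4930 = 6015.4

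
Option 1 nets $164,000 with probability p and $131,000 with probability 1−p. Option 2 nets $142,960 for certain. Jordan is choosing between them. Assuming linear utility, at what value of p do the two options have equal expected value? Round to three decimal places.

p·164000 + (1−p)·131000 = 142960
33000p + 131000 = 142960
p = (142960 − 131000) / 33000

p = 0.362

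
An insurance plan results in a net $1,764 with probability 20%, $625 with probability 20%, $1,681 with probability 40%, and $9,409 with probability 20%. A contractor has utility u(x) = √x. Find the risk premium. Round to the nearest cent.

$611.36

E[u] = 0.2·√1764 + 0.2·√625 + 0.4·√1681 + 0.2·√9409 = 0.2·42 + 0.2·25 + 0.4·41 + 0.2·97 = 49.2
CE = (49.2)² = 2420.64
Risk premium = EV − CE = 3032 − 2420.64 = 611.36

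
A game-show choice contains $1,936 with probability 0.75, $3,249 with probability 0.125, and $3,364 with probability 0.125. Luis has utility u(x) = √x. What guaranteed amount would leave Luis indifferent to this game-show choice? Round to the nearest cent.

E[u] = 0.75·√1936 + 0.125·√3249 + 0.125·√3364 = 0.75·44 + 0.125·57 + 0.125·58 = 47.375
CE = (47.375)² = 2244.390625

$2,244.39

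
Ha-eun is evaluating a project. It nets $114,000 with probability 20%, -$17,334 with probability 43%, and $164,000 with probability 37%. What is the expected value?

EV = 0.2 × 114000 + 0.43 × (-17334) + 0.37 × 164000 = 22800 − 7453.62 + 60680 = 76026.38

$76,026.38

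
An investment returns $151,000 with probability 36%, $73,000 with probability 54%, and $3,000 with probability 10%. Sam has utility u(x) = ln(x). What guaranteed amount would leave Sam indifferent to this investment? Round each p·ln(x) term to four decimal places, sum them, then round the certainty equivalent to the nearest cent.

$68,912.99

E[u] = 0.36·ln(151000) + 0.54·ln(73000) + 0.1·ln(3000) = 4.2930 + 6.0470 + 0.8006 = 11.1406
CE = e^11.1406 ≈ 68912.99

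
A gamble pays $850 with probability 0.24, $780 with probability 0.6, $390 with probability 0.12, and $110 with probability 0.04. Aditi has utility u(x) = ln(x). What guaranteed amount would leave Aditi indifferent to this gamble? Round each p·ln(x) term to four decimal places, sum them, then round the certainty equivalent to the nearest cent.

E[u] = 0.24·ln(850) + 0.6·ln(780) + 0.12·ln(390) + 0.04·ln(110) = 1.6189 + 3.9956 + 0.7159 + 0.1880 = 6.5184
CE = e^6.5184 ≈ 677.49

$677.49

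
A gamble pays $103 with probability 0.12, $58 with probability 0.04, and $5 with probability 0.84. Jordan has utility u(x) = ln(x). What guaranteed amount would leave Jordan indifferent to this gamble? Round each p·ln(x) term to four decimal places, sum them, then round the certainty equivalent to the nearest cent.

E[u] = 0.12·ln(103) + 0.04·ln(58) + 0.84·ln(5) = 0.5562 + 0.1624 + 1.3519 = 2.0705
CE = e^2.0705 ≈ 7.93

$7.93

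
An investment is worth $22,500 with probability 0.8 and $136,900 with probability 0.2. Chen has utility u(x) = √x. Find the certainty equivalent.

E[u] = 0.8·√22500 + 0.2·√136900 = 0.8·150 + 0.2·370 = 194
CE = (194)² = 37636

$37,636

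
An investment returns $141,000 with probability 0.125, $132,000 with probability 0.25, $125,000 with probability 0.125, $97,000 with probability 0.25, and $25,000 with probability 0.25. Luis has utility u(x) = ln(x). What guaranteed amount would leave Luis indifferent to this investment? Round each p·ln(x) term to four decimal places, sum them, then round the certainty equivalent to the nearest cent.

E[u] = 0.125·ln(141000) + 0.25·ln(132000) + 0.125·ln(125000) + 0.25·ln(97000) + 0.25·ln(25000) = 1.4821 + 2.9476 + 1.4670 + 2.8706 + 2.5317 = 11.2990
CE = e^11.2990 ≈ 80740.86

$80,740.86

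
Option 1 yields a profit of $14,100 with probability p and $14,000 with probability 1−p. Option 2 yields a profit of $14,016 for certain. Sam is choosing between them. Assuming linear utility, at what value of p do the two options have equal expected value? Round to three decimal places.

p·14100 + (1−p)·14000 = 14016
100p + 14000 = 14016
p = (14016 − 14000) / 100

p = 0.160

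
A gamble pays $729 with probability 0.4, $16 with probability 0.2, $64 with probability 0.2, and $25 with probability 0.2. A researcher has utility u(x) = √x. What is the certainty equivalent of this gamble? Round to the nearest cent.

E[u] = 0.4·√729 + 0.2·√16 + 0.2·√64 + 0.2·√25 = 0.4·27 + 0.2·4 + 0.2·8 + 0.2·5 = 14.2
CE = (14.2)² = 201.64

$201.64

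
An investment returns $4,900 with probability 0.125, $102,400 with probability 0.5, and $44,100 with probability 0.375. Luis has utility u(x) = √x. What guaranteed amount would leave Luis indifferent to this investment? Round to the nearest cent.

E[u] = 0.125·√4900 + 0.5·√102400 + 0.375·√44100 = 0.125·70 + 0.5·320 + 0.375·210 = 247.5
CE = (247.5)² = 61256.25

$61,256.25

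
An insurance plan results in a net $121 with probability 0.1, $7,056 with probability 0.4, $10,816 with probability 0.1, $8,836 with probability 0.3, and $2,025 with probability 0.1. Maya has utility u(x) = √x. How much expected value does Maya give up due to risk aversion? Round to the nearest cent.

$716.56

E[u] = 0.1·√121 + 0.4·√7056 + 0.1·√10816 + 0.3·√8836 + 0.1·√2025 = 0.1·11 + 0.4·84 + 0.1·104 + 0.3·94 + 0.1·45 = 77.8
CE = (77.8)² = 6052.84
Risk premium = EV − CE = 6769.4 − 6052.84 = 716.56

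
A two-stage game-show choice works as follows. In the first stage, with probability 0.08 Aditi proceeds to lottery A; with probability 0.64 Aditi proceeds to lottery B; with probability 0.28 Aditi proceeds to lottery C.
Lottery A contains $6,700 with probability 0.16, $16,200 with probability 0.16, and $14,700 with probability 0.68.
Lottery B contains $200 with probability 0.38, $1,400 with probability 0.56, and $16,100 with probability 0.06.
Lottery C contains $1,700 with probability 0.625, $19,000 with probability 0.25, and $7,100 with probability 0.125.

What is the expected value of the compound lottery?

EV(A) = 0.16 × 6700 + 0.16 × 16200 + 0.68 × 14700 = 1072 + 2592 + 9996 = 13660
EV(B) = 0.38 × 200 + 0.56 × 1400 + 0.06 × 16100 = 76 + 784 + 966 = 1826
EV(C) = 0.625 × 1700 + 0.25 × 19000 + 0.125 × 7100 = 1062.5 + 4750 + 887.5 = 6700
Overall = 0.08 × 13660 + 0.64 × 1826 + 0.28 × 6700 = 1092.8 + 1168.64 + 1876 = 4137.44

$4,137.44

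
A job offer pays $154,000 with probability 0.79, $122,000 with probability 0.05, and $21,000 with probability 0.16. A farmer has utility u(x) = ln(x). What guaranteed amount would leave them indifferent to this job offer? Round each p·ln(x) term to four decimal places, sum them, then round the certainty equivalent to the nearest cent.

E[u] = 0.79·ln(154000) + 0.05·ln(122000) + 0.16·ln(21000) = 9.4363 + 0.5856 + 1.5924 = 11.6143
CE = e^11.6143 ≈ 110669.11

$110,669.11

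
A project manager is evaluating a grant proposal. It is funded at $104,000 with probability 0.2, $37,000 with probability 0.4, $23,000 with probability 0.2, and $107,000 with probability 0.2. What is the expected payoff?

$61,600

EV = 0.2 × 104000 + 0.4 × 37000 + 0.2 × 23000 + 0.2 × 107000 = 20800 + 14800 + 4600 + 21400 = 61600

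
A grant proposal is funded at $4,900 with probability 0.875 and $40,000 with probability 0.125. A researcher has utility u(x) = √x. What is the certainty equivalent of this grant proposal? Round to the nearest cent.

$7,439.06

E[u] = 0.875·√4900 + 0.125·√40000 = 0.875·70 + 0.125·200 = 86.25
CE = (86.25)² = 7439.0625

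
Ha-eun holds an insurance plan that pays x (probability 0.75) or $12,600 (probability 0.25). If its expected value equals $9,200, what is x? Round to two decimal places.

x = $8,066.67

0.75·x + 0.25·12600 = 9200
0.75·x = 9200 − 3150 = 6050
x = 6050 / 0.75 = 8066.6667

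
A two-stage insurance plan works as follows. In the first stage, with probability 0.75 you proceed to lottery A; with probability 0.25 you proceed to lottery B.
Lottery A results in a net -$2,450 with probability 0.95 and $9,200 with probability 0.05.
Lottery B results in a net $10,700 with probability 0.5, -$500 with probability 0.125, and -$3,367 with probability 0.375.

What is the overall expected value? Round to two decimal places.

-$394.41

EV(A) = 0.95 × (-2450) + 0.05 × 9200 = -2327.5 + 460 = -1867.5
EV(B) = 0.5 × 10700 + 0.125 × (-500) + 0.375 × (-3367) = 5350 − 62.5 − 1262.625 = 4024.875
Overall = 0.75 × (-1867.5) + 0.25 × 4024.875 = -1400.625 + 1006.21875 = -394.40625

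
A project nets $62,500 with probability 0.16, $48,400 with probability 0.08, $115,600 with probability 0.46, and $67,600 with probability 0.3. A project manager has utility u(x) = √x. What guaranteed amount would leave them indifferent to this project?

E[u] = 0.16·√62500 + 0.08·√48400 + 0.46·√115600 + 0.3·√67600 = 0.16·250 + 0.08·220 + 0.46·340 + 0.3·260 = 292
CE = (292)² = 85264

$85,264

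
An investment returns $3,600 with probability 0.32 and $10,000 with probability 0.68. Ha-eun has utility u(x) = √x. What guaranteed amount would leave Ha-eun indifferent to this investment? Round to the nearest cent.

E[u] = 0.32·√3600 + 0.68·√10000 = 0.32·60 + 0.68·100 = 87.2
CE = (87.2)² = 7603.84

$7,603.84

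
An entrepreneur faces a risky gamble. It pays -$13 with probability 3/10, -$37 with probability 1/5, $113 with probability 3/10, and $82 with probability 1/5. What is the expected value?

EV = 3/10 × (-13) + 1/5 × (-37) + 3/10 × 113 + 1/5 × 82 = -3.9 − 7.4 + 33.9 + 16.4 = 39

$39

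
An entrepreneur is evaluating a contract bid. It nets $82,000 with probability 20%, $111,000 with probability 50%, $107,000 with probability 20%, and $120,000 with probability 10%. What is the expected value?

$105,300

EV = 0.2 × 82000 + 0.5 × 111000 + 0.2 × 107000 + 0.1 × 120000 = 16400 + 55500 + 21400 + 12000 = 105300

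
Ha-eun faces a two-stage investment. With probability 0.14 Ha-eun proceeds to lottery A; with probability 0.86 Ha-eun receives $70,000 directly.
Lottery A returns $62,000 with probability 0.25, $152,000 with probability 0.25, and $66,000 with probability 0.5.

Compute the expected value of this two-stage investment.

$72,310

EV(A) = 0.25 × 62000 + 0.25 × 152000 + 0.5 × 66000 = 15500 + 38000 + 33000 = 86500
Branch B: 70000 (certain)
Overall = 0.14 × 86500 + 0.86 × 70000 = 12110 + 60200 = 72310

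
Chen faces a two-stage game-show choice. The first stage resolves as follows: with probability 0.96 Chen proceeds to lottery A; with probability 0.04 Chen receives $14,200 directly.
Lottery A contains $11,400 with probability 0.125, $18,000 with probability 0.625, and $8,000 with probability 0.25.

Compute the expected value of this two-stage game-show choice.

$14,656

EV(A) = 0.125 × 11400 + 0.625 × 18000 + 0.25 × 8000 = 1425 + 11250 + 2000 = 14675
Branch B: 14200 (certain)
Overall = 0.96 × 14675 + 0.04 × 14200 = 14088 + 568 = 14656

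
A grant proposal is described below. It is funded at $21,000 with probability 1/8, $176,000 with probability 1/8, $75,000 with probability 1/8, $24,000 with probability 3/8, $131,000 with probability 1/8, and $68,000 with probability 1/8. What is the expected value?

EV = 1/8 × 21000 + 1/8 × 176000 + 1/8 × 75000 + 3/8 × 24000 + 1/8 × 131000 + 1/8 × 68000 = 2625 + 22000 + 9375 + 9000 + 16375 + 8500 = 67875

$67,875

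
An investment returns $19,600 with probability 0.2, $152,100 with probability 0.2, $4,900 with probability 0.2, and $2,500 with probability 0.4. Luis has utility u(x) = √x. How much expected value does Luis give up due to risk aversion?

E[u] = 0.2·√19600 + 0.2·√152100 + 0.2·√4900 + 0.4·√2500 = 0.2·140 + 0.2·390 + 0.2·70 + 0.4·50 = 140
CE = (140)² = 19600
Risk premium = EV − CE = 36320 − 19600 = 16720

$16,720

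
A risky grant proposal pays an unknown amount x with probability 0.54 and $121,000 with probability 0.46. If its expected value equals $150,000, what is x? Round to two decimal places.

x = $174,703.70

0.54·x + 0.46·121000 = 150000
0.54·x = 150000 − 55660 = 94340
x = 94340 / 0.54 = 174703.7037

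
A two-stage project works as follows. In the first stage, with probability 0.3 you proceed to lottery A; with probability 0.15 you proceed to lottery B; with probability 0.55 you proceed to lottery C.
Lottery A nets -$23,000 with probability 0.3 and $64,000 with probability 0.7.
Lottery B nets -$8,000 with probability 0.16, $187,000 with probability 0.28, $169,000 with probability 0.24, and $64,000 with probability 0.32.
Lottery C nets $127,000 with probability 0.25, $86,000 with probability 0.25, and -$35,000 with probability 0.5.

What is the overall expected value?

EV(A) = 0.3 × (-23000) + 0.7 × 64000 = -6900 + 44800 = 37900
EV(B) = 0.16 × (-8000) + 0.28 × 187000 + 0.24 × 169000 + 0.32 × 64000 = -1280 + 52360 + 40560 + 20480 = 112120
EV(C) = 0.25 × 127000 + 0.25 × 86000 + 0.5 × (-35000) = 31750 + 21500 − 17500 = 35750
Overall = 0.3 × 37900 + 0.15 × 112120 + 0.55 × 35750 = 11370 + 16818 + 19662.5 = 47850.5

$47,850.50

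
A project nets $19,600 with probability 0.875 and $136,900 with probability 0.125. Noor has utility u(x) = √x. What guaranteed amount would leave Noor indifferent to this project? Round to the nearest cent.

$28,476.56

E[u] = 0.875·√19600 + 0.125·√136900 = 0.875·140 + 0.125·370 = 168.75
CE = (168.75)² = 28476.5625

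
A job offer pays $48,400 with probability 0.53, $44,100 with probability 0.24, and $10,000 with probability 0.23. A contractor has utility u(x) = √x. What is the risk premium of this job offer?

E[u] = 0.53·√48400 + 0.24·√44100 + 0.23·√10000 = 0.53·220 + 0.24·210 + 0.23·100 = 190
CE = (190)² = 36100
Risk premium = EV − CE = 38536 − 36100 = 2436

$2,436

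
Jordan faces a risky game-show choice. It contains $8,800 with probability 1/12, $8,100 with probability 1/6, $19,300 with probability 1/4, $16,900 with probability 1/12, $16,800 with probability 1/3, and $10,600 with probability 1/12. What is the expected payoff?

EV = 1/12 × 8800 + 1/6 × 8100 + 1/4 × 19300 + 1/12 × 16900 + 1/3 × 16800 + 1/12 × 10600 = 733.3333 + 1350 + 4825 + 1408.3333 + 5600 + 883.3333 = 14800

$14,800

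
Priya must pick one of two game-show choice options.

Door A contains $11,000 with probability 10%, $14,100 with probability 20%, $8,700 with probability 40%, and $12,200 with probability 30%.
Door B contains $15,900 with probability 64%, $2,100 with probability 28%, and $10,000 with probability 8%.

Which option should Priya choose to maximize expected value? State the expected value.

Door B ($11,564)

Door A = 0.1 × 11000 + 0.2 × 14100 + 0.4 × 8700 + 0.3 × 12200 = 1100 + 2820 + 3480 + 3660 = 11060
Door B = 0.64 × 15900 + 0.28 × 2100 + 0.08 × 10000 = 10176 + 588 + 800 = 11564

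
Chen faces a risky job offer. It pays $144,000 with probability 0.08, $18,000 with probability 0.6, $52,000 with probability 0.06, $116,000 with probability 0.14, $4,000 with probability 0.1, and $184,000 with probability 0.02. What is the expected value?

EV = 0.08 × 144000 + 0.6 × 18000 + 0.06 × 52000 + 0.14 × 116000 + 0.1 × 4000 + 0.02 × 184000 = 11520 + 10800 + 3120 + 16240 + 400 + 3680 = 45760

$45,760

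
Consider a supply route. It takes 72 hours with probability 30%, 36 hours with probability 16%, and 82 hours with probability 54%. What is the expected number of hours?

71.64 hours

EV = 0.3 × 72 + 0.16 × 36 + 0.54 × 82 = 21.6 + 5.76 + 44.28 = 71.64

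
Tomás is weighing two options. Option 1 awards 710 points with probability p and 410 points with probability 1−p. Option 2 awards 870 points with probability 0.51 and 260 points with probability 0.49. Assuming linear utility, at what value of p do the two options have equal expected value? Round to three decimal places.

p = 0.537

EV(Option 2) = 0.51 × 870 + 0.49 × 260 = 443.7 + 127.4 = 571.1
p·710 + (1−p)·410 = 571.1
300p + 410 = 571.1
p = (571.1 − 410) / 300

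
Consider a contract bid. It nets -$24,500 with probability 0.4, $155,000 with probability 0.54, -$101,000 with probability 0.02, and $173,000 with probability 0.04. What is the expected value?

$78,800

EV = 0.4 × (-24500) + 0.54 × 155000 + 0.02 × (-101000) + 0.04 × 173000 = -9800 + 83700 − 2020 + 6920 = 78800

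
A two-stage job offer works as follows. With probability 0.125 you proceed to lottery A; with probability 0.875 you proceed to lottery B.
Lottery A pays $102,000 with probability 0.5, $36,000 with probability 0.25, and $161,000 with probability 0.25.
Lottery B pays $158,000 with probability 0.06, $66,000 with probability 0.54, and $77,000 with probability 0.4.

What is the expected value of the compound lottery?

$78,961.25

EV(A) = 0.5 × 102000 + 0.25 × 36000 + 0.25 × 161000 = 51000 + 9000 + 40250 = 100250
EV(B) = 0.06 × 158000 + 0.54 × 66000 + 0.4 × 77000 = 9480 + 35640 + 30800 = 75920
Overall = 0.125 × 100250 + 0.875 × 75920 = 12531.25 + 66430 = 78961.25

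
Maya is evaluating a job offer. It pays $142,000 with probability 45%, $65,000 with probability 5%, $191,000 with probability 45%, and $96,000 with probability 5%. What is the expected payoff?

EV = 0.45 × 142000 + 0.05 × 65000 + 0.45 × 191000 + 0.05 × 96000 = 63900 + 3250 + 85950 + 4800 = 157900

$157,900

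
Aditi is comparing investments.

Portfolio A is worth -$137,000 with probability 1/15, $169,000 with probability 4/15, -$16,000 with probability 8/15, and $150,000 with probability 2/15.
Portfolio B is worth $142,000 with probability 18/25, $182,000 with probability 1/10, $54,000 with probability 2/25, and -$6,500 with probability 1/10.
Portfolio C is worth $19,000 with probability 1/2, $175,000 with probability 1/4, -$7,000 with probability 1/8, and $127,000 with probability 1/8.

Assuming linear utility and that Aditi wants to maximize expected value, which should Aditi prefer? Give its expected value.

Portfolio A = 1/15 × (-137000) + 4/15 × 169000 + 8/15 × (-16000) + 2/15 × 150000 = -9133.3333 + 45066.6667 − 8533.3333 + 20000 = 47400
Portfolio B = 18/25 × 142000 + 1/10 × 182000 + 2/25 × 54000 + 1/10 × (-6500) = 102240 + 18200 + 4320 − 650 = 124110
Portfolio C = 1/2 × 19000 + 1/4 × 175000 + 1/8 × (-7000) + 1/8 × 127000 = 9500 + 43750 − 875 + 15875 = 68250

Portfolio B ($124,110)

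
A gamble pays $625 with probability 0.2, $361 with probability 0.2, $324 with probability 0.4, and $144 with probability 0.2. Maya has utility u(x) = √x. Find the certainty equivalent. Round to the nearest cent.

E[u] = 0.2·√625 + 0.2·√361 + 0.4·√324 + 0.2·√144 = 0.2·25 + 0.2·19 + 0.4·18 + 0.2·12 = 18.4
CE = (18.4)² = 338.56

$338.56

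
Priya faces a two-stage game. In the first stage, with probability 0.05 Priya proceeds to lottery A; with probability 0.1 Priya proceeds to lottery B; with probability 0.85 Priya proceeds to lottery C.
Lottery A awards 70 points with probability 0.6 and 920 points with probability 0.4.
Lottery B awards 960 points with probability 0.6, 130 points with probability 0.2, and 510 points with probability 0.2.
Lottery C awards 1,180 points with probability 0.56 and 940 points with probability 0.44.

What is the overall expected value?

EV(A) = 0.6 × 70 + 0.4 × 920 = 42 + 368 = 410
EV(B) = 0.6 × 960 + 0.2 × 130 + 0.2 × 510 = 576 + 26 + 102 = 704
EV(C) = 0.56 × 1180 + 0.44 × 940 = 660.8 + 413.6 = 1074.4
Overall = 0.05 × 410 + 0.1 × 704 + 0.85 × 1074.4 = 20.5 + 70.4 + 913.24 = 1004.14

1004.14 points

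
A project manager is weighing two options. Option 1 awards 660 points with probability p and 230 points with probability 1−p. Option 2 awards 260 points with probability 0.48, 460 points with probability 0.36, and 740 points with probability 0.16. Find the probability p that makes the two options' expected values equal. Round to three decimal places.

EV(Option 2) = 0.48 × 260 + 0.36 × 460 + 0.16 × 740 = 124.8 + 165.6 + 118.4 = 408.8
p·660 + (1−p)·230 = 408.8
430p + 230 = 408.8
p = (408.8 − 230) / 430

p = 0.416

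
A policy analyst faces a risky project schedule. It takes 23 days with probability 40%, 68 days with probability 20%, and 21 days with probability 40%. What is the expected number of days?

EV = 0.4 × 23 + 0.2 × 68 + 0.4 × 21 = 9.2 + 13.6 + 8.4 = 31.2

31.2 days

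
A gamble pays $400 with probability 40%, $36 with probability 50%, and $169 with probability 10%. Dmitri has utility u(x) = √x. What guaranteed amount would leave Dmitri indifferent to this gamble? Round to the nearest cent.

E[u] = 0.4·√400 + 0.5·√36 + 0.1·√169 = 0.4·20 + 0.5·6 + 0.1·13 = 12.3
CE = (12.3)² = 151.29

$151.29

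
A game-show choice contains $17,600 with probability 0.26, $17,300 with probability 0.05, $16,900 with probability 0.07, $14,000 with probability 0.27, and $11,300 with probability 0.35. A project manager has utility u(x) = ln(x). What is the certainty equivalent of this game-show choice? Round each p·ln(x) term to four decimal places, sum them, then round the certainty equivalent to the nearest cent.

$14,116.51

E[u] = 0.26·ln(17600) + 0.05·ln(17300) + 0.07·ln(16900) + 0.27·ln(14000) + 0.35·ln(11300) = 2.5417 + 0.4879 + 0.6815 + 2.5776 + 3.2664 = 9.5551
CE = e^9.5551 ≈ 14116.51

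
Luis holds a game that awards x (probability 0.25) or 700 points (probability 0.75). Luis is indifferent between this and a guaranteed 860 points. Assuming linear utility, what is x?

0.25·x + 0.75·700 = 860
0.25·x = 860 − 525 = 335
x = 335 / 0.25 = 1340

x = 1,340 points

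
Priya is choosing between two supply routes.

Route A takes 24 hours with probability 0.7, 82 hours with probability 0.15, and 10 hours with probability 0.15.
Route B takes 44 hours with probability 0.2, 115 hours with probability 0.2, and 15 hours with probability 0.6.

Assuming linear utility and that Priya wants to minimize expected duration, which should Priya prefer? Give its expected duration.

Route A (30.6 hours)

Route A = 0.7 × 24 + 0.15 × 82 + 0.15 × 10 = 16.8 + 12.3 + 1.5 = 30.6
Route B = 0.2 × 44 + 0.2 × 115 + 0.6 × 15 = 8.8 + 23 + 9 = 40.8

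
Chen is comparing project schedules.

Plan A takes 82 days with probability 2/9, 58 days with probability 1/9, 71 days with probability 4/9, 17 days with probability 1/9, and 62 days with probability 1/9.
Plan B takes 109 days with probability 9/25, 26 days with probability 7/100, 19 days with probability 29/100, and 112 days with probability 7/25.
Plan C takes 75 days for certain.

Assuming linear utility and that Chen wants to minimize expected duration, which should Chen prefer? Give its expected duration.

Plan A = 2/9 × 82 + 1/9 × 58 + 4/9 × 71 + 1/9 × 17 + 1/9 × 62 = 18.2222 + 6.4444 + 31.5556 + 1.8889 + 6.8889 = 65
Plan B = 9/25 × 109 + 7/100 × 26 + 29/100 × 19 + 7/25 × 112 = 39.24 + 1.82 + 5.51 + 31.36 = 77.93
Plan C: 75 (certain)

Plan A (65 days)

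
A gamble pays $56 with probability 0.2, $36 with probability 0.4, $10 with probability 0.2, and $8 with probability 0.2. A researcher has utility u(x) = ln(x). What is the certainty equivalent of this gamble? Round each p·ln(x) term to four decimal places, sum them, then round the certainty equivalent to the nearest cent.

E[u] = 0.2·ln(56) + 0.4·ln(36) + 0.2·ln(10) + 0.2·ln(8) = 0.8051 + 1.4334 + 0.4605 + 0.4159 = 3.1149
CE = e^3.1149 ≈ 22.53

$22.53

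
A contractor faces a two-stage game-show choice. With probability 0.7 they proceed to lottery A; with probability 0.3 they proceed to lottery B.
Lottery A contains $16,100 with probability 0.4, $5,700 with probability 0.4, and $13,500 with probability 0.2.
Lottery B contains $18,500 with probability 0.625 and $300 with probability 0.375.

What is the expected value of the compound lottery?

$11,496.50

EV(A) = 0.4 × 16100 + 0.4 × 5700 + 0.2 × 13500 = 6440 + 2280 + 2700 = 11420
EV(B) = 0.625 × 18500 + 0.375 × 300 = 11562.5 + 112.5 = 11675
Overall = 0.7 × 11420 + 0.3 × 11675 = 7994 + 3502.5 = 11496.5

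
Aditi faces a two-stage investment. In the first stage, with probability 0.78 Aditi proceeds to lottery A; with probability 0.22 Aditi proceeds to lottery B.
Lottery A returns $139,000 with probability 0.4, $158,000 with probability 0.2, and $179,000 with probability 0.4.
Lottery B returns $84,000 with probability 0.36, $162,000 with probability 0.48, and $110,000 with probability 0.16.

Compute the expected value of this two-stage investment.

$151,496

EV(A) = 0.4 × 139000 + 0.2 × 158000 + 0.4 × 179000 = 55600 + 31600 + 71600 = 158800
EV(B) = 0.36 × 84000 + 0.48 × 162000 + 0.16 × 110000 = 30240 + 77760 + 17600 = 125600
Overall = 0.78 × 158800 + 0.22 × 125600 = 123864 + 27632 = 151496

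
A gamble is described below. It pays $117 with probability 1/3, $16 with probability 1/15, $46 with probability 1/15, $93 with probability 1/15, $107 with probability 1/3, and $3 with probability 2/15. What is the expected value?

$85.40

EV = 1/3 × 117 + 1/15 × 16 + 1/15 × 46 + 1/15 × 93 + 1/3 × 107 + 2/15 × 3 = 39 + 1.0667 + 3.0667 + 6.2 + 35.6667 + 0.4 = 85.4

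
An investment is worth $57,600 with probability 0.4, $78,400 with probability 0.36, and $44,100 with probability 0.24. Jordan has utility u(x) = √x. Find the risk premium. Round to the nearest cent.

$740.16

E[u] = 0.4·√57600 + 0.36·√78400 + 0.24·√44100 = 0.4·240 + 0.36·280 + 0.24·210 = 247.2
CE = (247.2)² = 61107.84
Risk premium = EV − CE = 61848 − 61107.84 = 740.16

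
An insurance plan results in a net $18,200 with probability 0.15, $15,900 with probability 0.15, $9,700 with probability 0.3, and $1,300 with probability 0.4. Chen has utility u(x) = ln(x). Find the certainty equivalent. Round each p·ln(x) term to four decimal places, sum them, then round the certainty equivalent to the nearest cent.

$5,138.42

E[u] = 0.15·ln(18200) + 0.15·ln(15900) + 0.3·ln(9700) + 0.4·ln(1300) = 1.4714 + 1.4511 + 2.7540 + 2.8680 = 8.5445
CE = e^8.5445 ≈ 5138.42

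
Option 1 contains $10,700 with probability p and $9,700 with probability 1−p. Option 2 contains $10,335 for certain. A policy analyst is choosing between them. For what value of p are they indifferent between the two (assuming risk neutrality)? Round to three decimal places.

p·10700 + (1−p)·9700 = 10335
1000p + 9700 = 10335
p = (10335 − 9700) / 1000

p = 0.635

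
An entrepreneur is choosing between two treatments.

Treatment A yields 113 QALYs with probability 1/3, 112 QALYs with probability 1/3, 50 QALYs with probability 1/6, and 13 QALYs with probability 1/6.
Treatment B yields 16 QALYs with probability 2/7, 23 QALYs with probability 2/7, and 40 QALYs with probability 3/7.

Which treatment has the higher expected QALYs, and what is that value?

Treatment A = 1/3 × 113 + 1/3 × 112 + 1/6 × 50 + 1/6 × 13 = 37.6667 + 37.3333 + 8.3333 + 2.1667 = 85.5
Treatment B = 2/7 × 16 + 2/7 × 23 + 3/7 × 40 = 4.5714 + 6.5714 + 17.1429 = 28.2857

Treatment A (85.5 QALYs)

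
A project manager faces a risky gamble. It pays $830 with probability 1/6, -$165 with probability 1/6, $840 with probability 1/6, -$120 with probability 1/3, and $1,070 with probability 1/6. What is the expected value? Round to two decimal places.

EV = 1/6 × 830 + 1/6 × (-165) + 1/6 × 840 + 1/3 × (-120) + 1/6 × 1070 = 138.3333 − 27.5 + 140 − 40 + 178.3333 = 389.1667

$389.17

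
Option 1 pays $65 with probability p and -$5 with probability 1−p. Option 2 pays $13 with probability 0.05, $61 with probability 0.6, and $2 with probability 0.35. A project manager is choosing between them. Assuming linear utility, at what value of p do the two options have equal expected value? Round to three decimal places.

EV(Option 2) = 0.05 × 13 + 0.6 × 61 + 0.35 × 2 = 0.65 + 36.6 + 0.7 = 37.95
p·65 + (1−p)·(-5) = 37.95
70p − 5 = 37.95
p = (37.95 + 5) / 70

p = 0.614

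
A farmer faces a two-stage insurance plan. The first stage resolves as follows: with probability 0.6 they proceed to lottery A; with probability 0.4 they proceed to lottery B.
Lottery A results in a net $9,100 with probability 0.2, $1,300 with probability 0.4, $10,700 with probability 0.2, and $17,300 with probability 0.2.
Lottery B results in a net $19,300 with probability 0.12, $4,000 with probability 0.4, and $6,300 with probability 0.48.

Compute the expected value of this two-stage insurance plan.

EV(A) = 0.2 × 9100 + 0.4 × 1300 + 0.2 × 10700 + 0.2 × 17300 = 1820 + 520 + 2140 + 3460 = 7940
EV(B) = 0.12 × 19300 + 0.4 × 4000 + 0.48 × 6300 = 2316 + 1600 + 3024 = 6940
Overall = 0.6 × 7940 + 0.4 × 6940 = 4764 + 2776 = 7540

$7,540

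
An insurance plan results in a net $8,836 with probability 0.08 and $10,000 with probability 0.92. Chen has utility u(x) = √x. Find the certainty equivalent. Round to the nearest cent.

$9,904.23

E[u] = 0.08·√8836 + 0.92·√10000 = 0.08·94 + 0.92·100 = 99.52
CE = (99.52)² = 9904.2304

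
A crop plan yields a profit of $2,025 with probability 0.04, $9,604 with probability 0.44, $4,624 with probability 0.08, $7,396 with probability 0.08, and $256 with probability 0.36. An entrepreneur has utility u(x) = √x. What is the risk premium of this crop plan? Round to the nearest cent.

$1,391.52

E[u] = 0.04·√2025 + 0.44·√9604 + 0.08·√4624 + 0.08·√7396 + 0.36·√256 = 0.04·45 + 0.44·98 + 0.08·68 + 0.08·86 + 0.36·16 = 63
CE = (63)² = 3969
Risk premium = EV − CE = 5360.52 − 3969 = 1391.52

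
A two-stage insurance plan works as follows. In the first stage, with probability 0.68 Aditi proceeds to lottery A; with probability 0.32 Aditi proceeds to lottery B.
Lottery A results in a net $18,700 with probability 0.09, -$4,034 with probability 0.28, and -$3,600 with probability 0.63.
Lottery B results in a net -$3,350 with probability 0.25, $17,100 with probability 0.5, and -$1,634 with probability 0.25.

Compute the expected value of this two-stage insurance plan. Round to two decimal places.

EV(A) = 0.09 × 18700 + 0.28 × (-4034) + 0.63 × (-3600) = 1683 − 1129.52 − 2268 = -1714.52
EV(B) = 0.25 × (-3350) + 0.5 × 17100 + 0.25 × (-1634) = -837.5 + 8550 − 408.5 = 7304
Overall = 0.68 × (-1714.52) + 0.32 × 7304 = -1165.8736 + 2337.28 = 1171.4064

$1,171.41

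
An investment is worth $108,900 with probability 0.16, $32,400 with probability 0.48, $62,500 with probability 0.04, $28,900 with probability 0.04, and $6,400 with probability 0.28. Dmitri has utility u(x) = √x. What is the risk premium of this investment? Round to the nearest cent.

$6,597.44

E[u] = 0.16·√108900 + 0.48·√32400 + 0.04·√62500 + 0.04·√28900 + 0.28·√6400 = 0.16·330 + 0.48·180 + 0.04·250 + 0.04·170 + 0.28·80 = 178.4
CE = (178.4)² = 31826.56
Risk premium = EV − CE = 38424 − 31826.56 = 6597.44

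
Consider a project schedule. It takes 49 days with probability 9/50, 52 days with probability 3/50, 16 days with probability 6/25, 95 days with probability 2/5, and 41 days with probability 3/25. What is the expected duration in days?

58.7 days

EV = 9/50 × 49 + 3/50 × 52 + 6/25 × 16 + 2/5 × 95 + 3/25 × 41 = 8.82 + 3.12 + 3.84 + 38 + 4.92 = 58.7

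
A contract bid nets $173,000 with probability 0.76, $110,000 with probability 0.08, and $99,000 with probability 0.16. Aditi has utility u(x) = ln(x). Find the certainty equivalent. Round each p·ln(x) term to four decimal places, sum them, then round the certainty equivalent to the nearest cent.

$152,603.75

E[u] = 0.76·ln(173000) + 0.08·ln(110000) + 0.16·ln(99000) = 9.1664 + 0.9287 + 1.8405 = 11.9356
CE = e^11.9356 ≈ 152603.75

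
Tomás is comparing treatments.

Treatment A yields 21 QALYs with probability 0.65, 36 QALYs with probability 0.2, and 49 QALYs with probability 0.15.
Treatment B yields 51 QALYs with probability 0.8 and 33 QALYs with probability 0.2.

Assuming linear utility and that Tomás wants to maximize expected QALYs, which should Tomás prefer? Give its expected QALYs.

Treatment A = 0.65 × 21 + 0.2 × 36 + 0.15 × 49 = 13.65 + 7.2 + 7.35 = 28.2
Treatment B = 0.8 × 51 + 0.2 × 33 = 40.8 + 6.6 = 47.4

Treatment B (47.4 QALYs)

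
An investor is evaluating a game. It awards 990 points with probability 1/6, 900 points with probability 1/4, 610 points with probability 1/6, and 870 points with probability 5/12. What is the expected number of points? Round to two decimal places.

EV = 1/6 × 990 + 1/4 × 900 + 1/6 × 610 + 5/12 × 870 = 165 + 225 + 101.6667 + 362.5 = 854.1667

854.17 points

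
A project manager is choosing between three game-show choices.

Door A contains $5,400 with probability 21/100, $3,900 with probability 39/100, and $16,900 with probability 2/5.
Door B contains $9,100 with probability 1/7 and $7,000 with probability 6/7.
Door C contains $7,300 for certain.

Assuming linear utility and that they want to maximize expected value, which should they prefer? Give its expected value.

Door A ($9,415)

Door A = 21/100 × 5400 + 39/100 × 3900 + 2/5 × 16900 = 1134 + 1521 + 6760 = 9415
Door B = 1/7 × 9100 + 6/7 × 7000 = 1300 + 6000 = 7300
Door C: 7300 (certain)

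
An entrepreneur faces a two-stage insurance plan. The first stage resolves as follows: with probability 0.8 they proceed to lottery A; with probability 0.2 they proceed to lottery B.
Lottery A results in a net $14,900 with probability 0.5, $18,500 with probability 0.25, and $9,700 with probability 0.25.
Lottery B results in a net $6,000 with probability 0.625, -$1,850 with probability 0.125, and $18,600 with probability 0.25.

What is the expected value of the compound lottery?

EV(A) = 0.5 × 14900 + 0.25 × 18500 + 0.25 × 9700 = 7450 + 4625 + 2425 = 14500
EV(B) = 0.625 × 6000 + 0.125 × (-1850) + 0.25 × 18600 = 3750 − 231.25 + 4650 = 8168.75
Overall = 0.8 × 14500 + 0.2 × 8168.75 = 11600 + 1633.75 = 13233.75

$13,233.75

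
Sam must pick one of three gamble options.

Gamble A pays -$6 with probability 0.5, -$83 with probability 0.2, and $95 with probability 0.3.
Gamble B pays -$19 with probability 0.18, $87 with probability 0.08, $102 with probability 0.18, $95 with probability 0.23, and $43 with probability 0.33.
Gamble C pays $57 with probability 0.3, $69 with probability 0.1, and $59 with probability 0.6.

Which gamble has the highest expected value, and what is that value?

Gamble A = 0.5 × (-6) + 0.2 × (-83) + 0.3 × 95 = -3 − 16.6 + 28.5 = 8.9
Gamble B = 0.18 × (-19) + 0.08 × 87 + 0.18 × 102 + 0.23 × 95 + 0.33 × 43 = -3.42 + 6.96 + 18.36 + 21.85 + 14.19 = 57.94
Gamble C = 0.3 × 57 + 0.1 × 69 + 0.6 × 59 = 17.1 + 6.9 + 35.4 = 59.4

Gamble C ($59.40)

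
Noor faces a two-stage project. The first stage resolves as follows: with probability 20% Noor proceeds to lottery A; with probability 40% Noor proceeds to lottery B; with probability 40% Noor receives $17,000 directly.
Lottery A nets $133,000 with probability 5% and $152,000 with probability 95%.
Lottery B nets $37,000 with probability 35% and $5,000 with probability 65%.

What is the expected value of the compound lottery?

$43,490

EV(A) = 0.05 × 133000 + 0.95 × 152000 = 6650 + 144400 = 151050
EV(B) = 0.35 × 37000 + 0.65 × 5000 = 12950 + 3250 = 16200
Branch C: 17000 (certain)
Overall = 0.2 × 151050 + 0.4 × 16200 + 0.4 × 17000 = 30210 + 6480 + 6800 = 43490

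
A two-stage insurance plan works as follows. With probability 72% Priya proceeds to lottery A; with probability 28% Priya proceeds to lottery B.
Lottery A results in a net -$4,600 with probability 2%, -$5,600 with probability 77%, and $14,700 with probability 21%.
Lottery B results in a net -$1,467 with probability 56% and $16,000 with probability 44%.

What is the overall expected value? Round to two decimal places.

EV(A) = 0.02 × (-4600) + 0.77 × (-5600) + 0.21 × 14700 = -92 − 4312 + 3087 = -1317
EV(B) = 0.56 × (-1467) + 0.44 × 16000 = -821.52 + 7040 = 6218.48
Overall = 0.72 × (-1317) + 0.28 × 6218.48 = -948.24 + 1741.1744 = 792.9344

$792.93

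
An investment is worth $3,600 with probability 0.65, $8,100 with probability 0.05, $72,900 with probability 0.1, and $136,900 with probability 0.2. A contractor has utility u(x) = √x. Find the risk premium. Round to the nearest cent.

$16,534.75

E[u] = 0.65·√3600 + 0.05·√8100 + 0.1·√72900 + 0.2·√136900 = 0.65·60 + 0.05·90 + 0.1·270 + 0.2·370 = 144.5
CE = (144.5)² = 20880.25
Risk premium = EV − CE = 37415 − 20880.25 = 16534.75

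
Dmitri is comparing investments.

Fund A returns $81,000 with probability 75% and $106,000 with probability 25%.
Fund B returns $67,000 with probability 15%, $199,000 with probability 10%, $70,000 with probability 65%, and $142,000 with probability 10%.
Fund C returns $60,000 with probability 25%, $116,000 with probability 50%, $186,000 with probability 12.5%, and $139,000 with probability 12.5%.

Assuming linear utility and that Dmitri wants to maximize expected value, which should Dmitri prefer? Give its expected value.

Fund A = 0.75 × 81000 + 0.25 × 106000 = 60750 + 26500 = 87250
Fund B = 0.15 × 67000 + 0.1 × 199000 + 0.65 × 70000 + 0.1 × 142000 = 10050 + 19900 + 45500 + 14200 = 89650
Fund C = 0.25 × 60000 + 0.5 × 116000 + 0.125 × 186000 + 0.125 × 139000 = 15000 + 58000 + 23250 + 17375 = 113625

Fund C ($113,625)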